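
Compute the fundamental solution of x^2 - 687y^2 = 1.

First expand sqrt(687) as a continued fraction. With x_i = (sqrt(687) + m_i)/d_i and (m_0, d_0) = (0, 1): a_0 = floor(sqrt(687)) = 26, since 26^2 = 676 <= 687 < 729 = 27^2.
Iterate m_{i+1} = d_i*a_i - m_i, d_{i+1} = (687 - m_{i+1}^2)/d_i, a_{i+1} = floor((a_0 + m_{i+1})/d_{i+1}):
  m_1 = 1*26 - 0 = 26, d_1 = (687 - 26^2)/1 = 11/1 = 11, a_1 = floor((26 + 26)/11) = 4.
  m_2 = 11*4 - 26 = 18, d_2 = (687 - 18^2)/11 = 363/11 = 33, a_2 = floor((26 + 18)/33) = 1.
  m_3 = 33*1 - 18 = 15, d_3 = (687 - 15^2)/33 = 462/33 = 14, a_3 = floor((26 + 15)/14) = 2.
  m_4 = 14*2 - 15 = 13, d_4 = (687 - 13^2)/14 = 518/14 = 37, a_4 = floor((26 + 13)/37) = 1.
  m_5 = 37*1 - 13 = 24, d_5 = (687 - 24^2)/37 = 111/37 = 3, a_5 = floor((26 + 24)/3) = 16.
  m_6 = 3*16 - 24 = 24, d_6 = (687 - 24^2)/3 = 111/3 = 37, a_6 = floor((26 + 24)/37) = 1.
  m_7 = 37*1 - 24 = 13, d_7 = (687 - 13^2)/37 = 518/37 = 14, a_7 = floor((26 + 13)/14) = 2.
  m_8 = 14*2 - 13 = 15, d_8 = (687 - 15^2)/14 = 462/14 = 33, a_8 = floor((26 + 15)/33) = 1.
  m_9 = 33*1 - 15 = 18, d_9 = (687 - 18^2)/33 = 363/33 = 11, a_9 = floor((26 + 18)/11) = 4.
  m_10 = 11*4 - 18 = 26, d_10 = (687 - 26^2)/11 = 11/11 = 1, a_10 = floor((26 + 26)/1) = 52.
  m_11 = 1*52 - 26 = 26, d_11 = (687 - 26^2)/1 = 11/1 = 11: (m_11, d_11) = (m_1, d_1) = (26, 11), so from here the quotients repeat a_1, ..., a_10; the period length is 10.
So sqrt(687) = [26; (4, 1, 2, 1, 16, 1, 2, 1, 4, 52)] with period length k = 10.
k is even, so the fundamental solution of x^2 - 687y^2 = 1 is (p_{k-1}, q_{k-1}) = (p_9, q_9); compute convergents through index 9.
Convergents (p_i = a_i*p_{i-1} + p_{i-2}, q_i = a_i*q_{i-1} + q_{i-2} with p_{-2}=0, p_{-1}=1, q_{-2}=1, q_{-1}=0):
  i=0: a_0=26, p_0 = 26*1 + 0 = 26, q_0 = 26*0 + 1 = 1.
  i=1: a_1=4, p_1 = 4*26 + 1 = 105, q_1 = 4*1 + 0 = 4.
  i=2: a_2=1, p_2 = 1*105 + 26 = 131, q_2 = 1*4 + 1 = 5.
  i=3: a_3=2, p_3 = 2*131 + 105 = 367, q_3 = 2*5 + 4 = 14.
  i=4: a_4=1, p_4 = 1*367 + 131 = 498, q_4 = 1*14 + 5 = 19.
  i=5: a_5=16, p_5 = 16*498 + 367 = 8335, q_5 = 16*19 + 14 = 318.
  i=6: a_6=1, p_6 = 1*8335 + 498 = 8833, q_6 = 1*318 + 19 = 337.
  i=7: a_7=2, p_7 = 2*8833 + 8335 = 26001, q_7 = 2*337 + 318 = 992.
  i=8: a_8=1, p_8 = 1*26001 + 8833 = 34834, q_8 = 1*992 + 337 = 1329.
  i=9: a_9=4, p_9 = 4*34834 + 26001 = 165337, q_9 = 4*1329 + 992 = 6308.
Check: 165337^2 - 687*6308^2 = 27336323569 - 27336323568 = 1, so (x, y) = (165337, 6308) solves the equation, and by the theorem it is the least positive solution.

(x, y) = (165337, 6308)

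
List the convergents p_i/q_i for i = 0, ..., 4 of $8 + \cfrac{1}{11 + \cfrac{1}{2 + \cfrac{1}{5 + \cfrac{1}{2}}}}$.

8/1, 89/11, 186/23, 1019/126, 2224/275

Using the convergent recurrence p_i = a_i*p_{i-1} + p_{i-2}, q_i = a_i*q_{i-1} + q_{i-2} with p_{-2}=0, p_{-1}=1, q_{-2}=1, q_{-1}=0:
  i=0: a_0=8, p_0 = 8*1 + 0 = 8, q_0 = 8*0 + 1 = 1.
  i=1: a_1=11, p_1 = 11*8 + 1 = 89, q_1 = 11*1 + 0 = 11.
  i=2: a_2=2, p_2 = 2*89 + 8 = 186, q_2 = 2*11 + 1 = 23.
  i=3: a_3=5, p_3 = 5*186 + 89 = 1019, q_3 = 5*23 + 11 = 126.
  i=4: a_4=2, p_4 = 2*1019 + 186 = 2224, q_4 = 2*126 + 23 = 275.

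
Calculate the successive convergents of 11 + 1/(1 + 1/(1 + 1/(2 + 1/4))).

11/1, 12/1, 23/2, 58/5, 255/22

Using the convergent recurrence p_i = a_i*p_{i-1} + p_{i-2}, q_i = a_i*q_{i-1} + q_{i-2} with p_{-2}=0, p_{-1}=1, q_{-2}=1, q_{-1}=0:
  i=0: a_0=11, p_0 = 11*1 + 0 = 11, q_0 = 11*0 + 1 = 1.
  i=1: a_1=1, p_1 = 1*11 + 1 = 12, q_1 = 1*1 + 0 = 1.
  i=2: a_2=1, p_2 = 1*12 + 11 = 23, q_2 = 1*1 + 1 = 2.
  i=3: a_3=2, p_3 = 2*23 + 12 = 58, q_3 = 2*2 + 1 = 5.
  i=4: a_4=4, p_4 = 4*58 + 23 = 255, q_4 = 4*5 + 2 = 22.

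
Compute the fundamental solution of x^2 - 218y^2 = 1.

First expand sqrt(218) as a continued fraction. With x_i = (sqrt(218) + m_i)/d_i and (m_0, d_0) = (0, 1): a_0 = floor(sqrt(218)) = 14, since 14^2 = 196 <= 218 < 225 = 15^2.
Iterate m_{i+1} = d_i*a_i - m_i, d_{i+1} = (218 - m_{i+1}^2)/d_i, a_{i+1} = floor((a_0 + m_{i+1})/d_{i+1}):
  m_1 = 1*14 - 0 = 14, d_1 = (218 - 14^2)/1 = 22/1 = 22, a_1 = floor((14 + 14)/22) = 1.
  m_2 = 22*1 - 14 = 8, d_2 = (218 - 8^2)/22 = 154/22 = 7, a_2 = floor((14 + 8)/7) = 3.
  m_3 = 7*3 - 8 = 13, d_3 = (218 - 13^2)/7 = 49/7 = 7, a_3 = floor((14 + 13)/7) = 3.
  m_4 = 7*3 - 13 = 8, d_4 = (218 - 8^2)/7 = 154/7 = 22, a_4 = floor((14 + 8)/22) = 1.
  m_5 = 22*1 - 8 = 14, d_5 = (218 - 14^2)/22 = 22/22 = 1, a_5 = floor((14 + 14)/1) = 28.
  m_6 = 1*28 - 14 = 14, d_6 = (218 - 14^2)/1 = 22/1 = 22: (m_6, d_6) = (m_1, d_1) = (14, 22), so from here the quotients repeat a_1, ..., a_5; the period length is 5.
So sqrt(218) = [14; (1, 3, 3, 1, 28)] with period length k = 5.
k is odd, so (p_{k-1}, q_{k-1}) only solves x^2 - 218y^2 = -1 and the fundamental solution of x^2 - 218y^2 = 1 is (p_{2k-1}, q_{2k-1}) = (p_9, q_9); compute convergents through index 9, running through the period twice.
Convergents (p_i = a_i*p_{i-1} + p_{i-2}, q_i = a_i*q_{i-1} + q_{i-2} with p_{-2}=0, p_{-1}=1, q_{-2}=1, q_{-1}=0):
  i=0: a_0=14, p_0 = 14*1 + 0 = 14, q_0 = 14*0 + 1 = 1.
  i=1: a_1=1, p_1 = 1*14 + 1 = 15, q_1 = 1*1 + 0 = 1.
  i=2: a_2=3, p_2 = 3*15 + 14 = 59, q_2 = 3*1 + 1 = 4.
  i=3: a_3=3, p_3 = 3*59 + 15 = 192, q_3 = 3*4 + 1 = 13.
  i=4: a_4=1, p_4 = 1*192 + 59 = 251, q_4 = 1*13 + 4 = 17.
  i=5: a_5=28, p_5 = 28*251 + 192 = 7220, q_5 = 28*17 + 13 = 489.
  i=6: a_6=1, p_6 = 1*7220 + 251 = 7471, q_6 = 1*489 + 17 = 506.
  i=7: a_7=3, p_7 = 3*7471 + 7220 = 29633, q_7 = 3*506 + 489 = 2007.
  i=8: a_8=3, p_8 = 3*29633 + 7471 = 96370, q_8 = 3*2007 + 506 = 6527.
  i=9: a_9=1, p_9 = 1*96370 + 29633 = 126003, q_9 = 1*6527 + 2007 = 8534.
Indeed p_4^2 - 218*q_4^2 = 63001 - 63002 = -1, not +1.
Check: 126003^2 - 218*8534^2 = 15876756009 - 15876756008 = 1, so (x, y) = (126003, 8534) solves the equation, and by the theorem it is the least positive solution.

(x, y) = (126003, 8534)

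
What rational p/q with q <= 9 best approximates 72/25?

Expand x = 72/25 as a continued fraction with the Euclidean algorithm:
  72 = 2*25 + 22, so a_0 = 2.
  25 = 1*22 + 3, so a_1 = 1.
  22 = 7*3 + 1, so a_2 = 7.
  3 = 3*1 + 0, so a_3 = 3.
so x = [2; 1, 7, 3].
Convergents (p_i = a_i*p_{i-1} + p_{i-2}, q_i = a_i*q_{i-1} + q_{i-2} with p_{-2}=0, p_{-1}=1, q_{-2}=1, q_{-1}=0), until the denominator exceeds 9:
  i=0: a_0=2, p_0 = 2*1 + 0 = 2, q_0 = 2*0 + 1 = 1.
  i=1: a_1=1, p_1 = 1*2 + 1 = 3, q_1 = 1*1 + 0 = 1.
  i=2: a_2=7, p_2 = 7*3 + 2 = 23, q_2 = 7*1 + 1 = 8.
  i=3: a_3=3, p_3 = 3*23 + 3 = 72, q_3 = 3*8 + 1 = 25.
q_3 = 25 > 9, so the last convergent with denominator <= 9 is p_2/q_2 = 23/8.
The closest fraction with denominator <= 9 is either p_2/q_2 or the intermediate fraction (k*p_2 + p_1)/(k*q_2 + q_1) with the largest k >= 1 whose denominator stays <= 9; these approach x as k grows, and every other convergent or intermediate fraction in range is farther away.
Largest k: floor((9 - q_1)/q_2) = floor((9 - 1)/8) = 1.
That gives (1*23 + 3)/(1*8 + 1) = 26/9.
Compare the errors: |x - 23/8| = |72*8 - 23*25|/(25*8) = 1/200, and |x - 26/9| = |72*9 - 26*25|/(25*9) = 2/225.
Cross-multiplying, 1*225 = 225 < 400 = 2*200, so 1/200 is smaller: the convergent 23/8 is closer to x than 26/9.

23/8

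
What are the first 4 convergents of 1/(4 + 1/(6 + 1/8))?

0/1, 1/4, 6/25, 49/204

Using the convergent recurrence p_i = a_i*p_{i-1} + p_{i-2}, q_i = a_i*q_{i-1} + q_{i-2} with p_{-2}=0, p_{-1}=1, q_{-2}=1, q_{-1}=0:
  i=0: a_0=0, p_0 = 0*1 + 0 = 0, q_0 = 0*0 + 1 = 1.
  i=1: a_1=4, p_1 = 4*0 + 1 = 1, q_1 = 4*1 + 0 = 4.
  i=2: a_2=6, p_2 = 6*1 + 0 = 6, q_2 = 6*4 + 1 = 25.
  i=3: a_3=8, p_3 = 8*6 + 1 = 49, q_3 = 8*25 + 4 = 204.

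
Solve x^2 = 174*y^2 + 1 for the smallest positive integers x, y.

First expand sqrt(174) as a continued fraction. With x_i = (sqrt(174) + m_i)/d_i and (m_0, d_0) = (0, 1): a_0 = floor(sqrt(174)) = 13, since 13^2 = 169 <= 174 < 196 = 14^2.
Iterate m_{i+1} = d_i*a_i - m_i, d_{i+1} = (174 - m_{i+1}^2)/d_i, a_{i+1} = floor((a_0 + m_{i+1})/d_{i+1}):
  m_1 = 1*13 - 0 = 13, d_1 = (174 - 13^2)/1 = 5/1 = 5, a_1 = floor((13 + 13)/5) = 5.
  m_2 = 5*5 - 13 = 12, d_2 = (174 - 12^2)/5 = 30/5 = 6, a_2 = floor((13 + 12)/6) = 4.
  m_3 = 6*4 - 12 = 12, d_3 = (174 - 12^2)/6 = 30/6 = 5, a_3 = floor((13 + 12)/5) = 5.
  m_4 = 5*5 - 12 = 13, d_4 = (174 - 13^2)/5 = 5/5 = 1, a_4 = floor((13 + 13)/1) = 26.
  m_5 = 1*26 - 13 = 13, d_5 = (174 - 13^2)/1 = 5/1 = 5: (m_5, d_5) = (m_1, d_1) = (13, 5), so from here the quotients repeat a_1, ..., a_4; the period length is 4.
So sqrt(174) = [13; (5, 4, 5, 26)] with period length k = 4.
k is even, so the fundamental solution of x^2 - 174y^2 = 1 is (p_{k-1}, q_{k-1}) = (p_3, q_3); compute convergents through index 3.
Convergents (p_i = a_i*p_{i-1} + p_{i-2}, q_i = a_i*q_{i-1} + q_{i-2} with p_{-2}=0, p_{-1}=1, q_{-2}=1, q_{-1}=0):
  i=0: a_0=13, p_0 = 13*1 + 0 = 13, q_0 = 13*0 + 1 = 1.
  i=1: a_1=5, p_1 = 5*13 + 1 = 66, q_1 = 5*1 + 0 = 5.
  i=2: a_2=4, p_2 = 4*66 + 13 = 277, q_2 = 4*5 + 1 = 21.
  i=3: a_3=5, p_3 = 5*277 + 66 = 1451, q_3 = 5*21 + 5 = 110.
Check: 1451^2 - 174*110^2 = 2105401 - 2105400 = 1, so (x, y) = (1451, 110) solves the equation, and by the theorem it is the least positive solution.

(x, y) = (1451, 110)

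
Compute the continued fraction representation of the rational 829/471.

Run the Euclidean algorithm on 829 and 471; the successive quotients are the partial quotients a_0, a_1, ... (each step inverts the fractional part left over by the previous one):
  829 = 1*471 + 358, so a_0 = 1.
  471 = 1*358 + 113, so a_1 = 1.
  358 = 3*113 + 19, so a_2 = 3.
  113 = 5*19 + 18, so a_3 = 5.
  19 = 1*18 + 1, so a_4 = 1.
  18 = 18*1 + 0, so a_5 = 18.
The remainder reaches 0 after 6 divisions, so the expansion has 6 partial quotients, read off in order.

[1; 1, 3, 5, 1, 18]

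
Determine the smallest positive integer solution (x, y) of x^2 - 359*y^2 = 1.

First expand sqrt(359) as a continued fraction. With x_i = (sqrt(359) + m_i)/d_i and (m_0, d_0) = (0, 1): a_0 = floor(sqrt(359)) = 18, since 18^2 = 324 <= 359 < 361 = 19^2.
Iterate m_{i+1} = d_i*a_i - m_i, d_{i+1} = (359 - m_{i+1}^2)/d_i, a_{i+1} = floor((a_0 + m_{i+1})/d_{i+1}):
  m_1 = 1*18 - 0 = 18, d_1 = (359 - 18^2)/1 = 35/1 = 35, a_1 = floor((18 + 18)/35) = 1.
  m_2 = 35*1 - 18 = 17, d_2 = (359 - 17^2)/35 = 70/35 = 2, a_2 = floor((18 + 17)/2) = 17.
  m_3 = 2*17 - 17 = 17, d_3 = (359 - 17^2)/2 = 70/2 = 35, a_3 = floor((18 + 17)/35) = 1.
  m_4 = 35*1 - 17 = 18, d_4 = (359 - 18^2)/35 = 35/35 = 1, a_4 = floor((18 + 18)/1) = 36.
  m_5 = 1*36 - 18 = 18, d_5 = (359 - 18^2)/1 = 35/1 = 35: (m_5, d_5) = (m_1, d_1) = (18, 35), so from here the quotients repeat a_1, ..., a_4; the period length is 4.
So sqrt(359) = [18; (1, 17, 1, 36)] with period length k = 4.
k is even, so the fundamental solution of x^2 - 359y^2 = 1 is (p_{k-1}, q_{k-1}) = (p_3, q_3); compute convergents through index 3.
Convergents (p_i = a_i*p_{i-1} + p_{i-2}, q_i = a_i*q_{i-1} + q_{i-2} with p_{-2}=0, p_{-1}=1, q_{-2}=1, q_{-1}=0):
  i=0: a_0=18, p_0 = 18*1 + 0 = 18, q_0 = 18*0 + 1 = 1.
  i=1: a_1=1, p_1 = 1*18 + 1 = 19, q_1 = 1*1 + 0 = 1.
  i=2: a_2=17, p_2 = 17*19 + 18 = 341, q_2 = 17*1 + 1 = 18.
  i=3: a_3=1, p_3 = 1*341 + 19 = 360, q_3 = 1*18 + 1 = 19.
Check: 360^2 - 359*19^2 = 129600 - 129599 = 1, so (x, y) = (360, 19) solves the equation, and by the theorem it is the least positive solution.

(x, y) = (360, 19)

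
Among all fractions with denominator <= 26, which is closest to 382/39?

235/24

Expand x = 382/39 as a continued fraction with the Euclidean algorithm:
  382 = 9*39 + 31, so a_0 = 9.
  39 = 1*31 + 8, so a_1 = 1.
  31 = 3*8 + 7, so a_2 = 3.
  8 = 1*7 + 1, so a_3 = 1.
  7 = 7*1 + 0, so a_4 = 7.
so x = [9; 1, 3, 1, 7].
Convergents (p_i = a_i*p_{i-1} + p_{i-2}, q_i = a_i*q_{i-1} + q_{i-2} with p_{-2}=0, p_{-1}=1, q_{-2}=1, q_{-1}=0), until the denominator exceeds 26:
  i=0: a_0=9, p_0 = 9*1 + 0 = 9, q_0 = 9*0 + 1 = 1.
  i=1: a_1=1, p_1 = 1*9 + 1 = 10, q_1 = 1*1 + 0 = 1.
  i=2: a_2=3, p_2 = 3*10 + 9 = 39, q_2 = 3*1 + 1 = 4.
  i=3: a_3=1, p_3 = 1*39 + 10 = 49, q_3 = 1*4 + 1 = 5.
  i=4: a_4=7, p_4 = 7*49 + 39 = 382, q_4 = 7*5 + 4 = 39.
q_4 = 39 > 26, so the last convergent with denominator <= 26 is p_3/q_3 = 49/5.
The closest fraction with denominator <= 26 is either p_3/q_3 or the intermediate fraction (k*p_3 + p_2)/(k*q_3 + q_2) with the largest k >= 1 whose denominator stays <= 26; these approach x as k grows, and every other convergent or intermediate fraction in range is farther away.
Largest k: floor((26 - q_2)/q_3) = floor((26 - 4)/5) = 4.
That gives (4*49 + 39)/(4*5 + 4) = 235/24.
Compare the errors: |x - 49/5| = |382*5 - 49*39|/(39*5) = 1/195, and |x - 235/24| = |382*24 - 235*39|/(39*24) = 3/936.
Cross-multiplying, 3*195 = 585 < 936 = 1*936, so 3/936 is smaller: the intermediate fraction 235/24 is closer to x than 49/5.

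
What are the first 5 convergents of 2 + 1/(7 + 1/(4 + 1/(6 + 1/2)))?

2/1, 15/7, 62/29, 387/181, 836/391

Using the convergent recurrence p_i = a_i*p_{i-1} + p_{i-2}, q_i = a_i*q_{i-1} + q_{i-2} with p_{-2}=0, p_{-1}=1, q_{-2}=1, q_{-1}=0:
  i=0: a_0=2, p_0 = 2*1 + 0 = 2, q_0 = 2*0 + 1 = 1.
  i=1: a_1=7, p_1 = 7*2 + 1 = 15, q_1 = 7*1 + 0 = 7.
  i=2: a_2=4, p_2 = 4*15 + 2 = 62, q_2 = 4*7 + 1 = 29.
  i=3: a_3=6, p_3 = 6*62 + 15 = 387, q_3 = 6*29 + 7 = 181.
  i=4: a_4=2, p_4 = 2*387 + 62 = 836, q_4 = 2*181 + 29 = 391.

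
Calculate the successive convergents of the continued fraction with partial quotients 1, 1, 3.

1/1, 2/1, 7/4

Using the convergent recurrence p_i = a_i*p_{i-1} + p_{i-2}, q_i = a_i*q_{i-1} + q_{i-2} with p_{-2}=0, p_{-1}=1, q_{-2}=1, q_{-1}=0:
  i=0: a_0=1, p_0 = 1*1 + 0 = 1, q_0 = 1*0 + 1 = 1.
  i=1: a_1=1, p_1 = 1*1 + 1 = 2, q_1 = 1*1 + 0 = 1.
  i=2: a_2=3, p_2 = 3*2 + 1 = 7, q_2 = 3*1 + 1 = 4.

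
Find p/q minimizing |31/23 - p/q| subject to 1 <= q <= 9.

Expand x = 31/23 as a continued fraction with the Euclidean algorithm:
  31 = 1*23 + 8, so a_0 = 1.
  23 = 2*8 + 7, so a_1 = 2.
  8 = 1*7 + 1, so a_2 = 1.
  7 = 7*1 + 0, so a_3 = 7.
so x = [1; 2, 1, 7].
Convergents (p_i = a_i*p_{i-1} + p_{i-2}, q_i = a_i*q_{i-1} + q_{i-2} with p_{-2}=0, p_{-1}=1, q_{-2}=1, q_{-1}=0), until the denominator exceeds 9:
  i=0: a_0=1, p_0 = 1*1 + 0 = 1, q_0 = 1*0 + 1 = 1.
  i=1: a_1=2, p_1 = 2*1 + 1 = 3, q_1 = 2*1 + 0 = 2.
  i=2: a_2=1, p_2 = 1*3 + 1 = 4, q_2 = 1*2 + 1 = 3.
  i=3: a_3=7, p_3 = 7*4 + 3 = 31, q_3 = 7*3 + 2 = 23.
q_3 = 23 > 9, so the last convergent with denominator <= 9 is p_2/q_2 = 4/3.
The closest fraction with denominator <= 9 is either p_2/q_2 or the intermediate fraction (k*p_2 + p_1)/(k*q_2 + q_1) with the largest k >= 1 whose denominator stays <= 9; these approach x as k grows, and every other convergent or intermediate fraction in range is farther away.
Largest k: floor((9 - q_1)/q_2) = floor((9 - 2)/3) = 2.
That gives (2*4 + 3)/(2*3 + 2) = 11/8.
Compare the errors: |x - 4/3| = |31*3 - 4*23|/(23*3) = 1/69, and |x - 11/8| = |31*8 - 11*23|/(23*8) = 5/184.
Cross-multiplying, 1*184 = 184 < 345 = 5*69, so 1/69 is smaller: the convergent 4/3 is closer to x than 11/8.

4/3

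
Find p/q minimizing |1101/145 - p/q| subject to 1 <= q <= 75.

Expand x = 1101/145 as a continued fraction with the Euclidean algorithm:
  1101 = 7*145 + 86, so a_0 = 7.
  145 = 1*86 + 59, so a_1 = 1.
  86 = 1*59 + 27, so a_2 = 1.
  59 = 2*27 + 5, so a_3 = 2.
  27 = 5*5 + 2, so a_4 = 5.
  5 = 2*2 + 1, so a_5 = 2.
  2 = 2*1 + 0, so a_6 = 2.
so x = [7; 1, 1, 2, 5, 2, 2].
Convergents (p_i = a_i*p_{i-1} + p_{i-2}, q_i = a_i*q_{i-1} + q_{i-2} with p_{-2}=0, p_{-1}=1, q_{-2}=1, q_{-1}=0), until the denominator exceeds 75:
  i=0: a_0=7, p_0 = 7*1 + 0 = 7, q_0 = 7*0 + 1 = 1.
  i=1: a_1=1, p_1 = 1*7 + 1 = 8, q_1 = 1*1 + 0 = 1.
  i=2: a_2=1, p_2 = 1*8 + 7 = 15, q_2 = 1*1 + 1 = 2.
  i=3: a_3=2, p_3 = 2*15 + 8 = 38, q_3 = 2*2 + 1 = 5.
  i=4: a_4=5, p_4 = 5*38 + 15 = 205, q_4 = 5*5 + 2 = 27.
  i=5: a_5=2, p_5 = 2*205 + 38 = 448, q_5 = 2*27 + 5 = 59.
  i=6: a_6=2, p_6 = 2*448 + 205 = 1101, q_6 = 2*59 + 27 = 145.
q_6 = 145 > 75, so the last convergent with denominator <= 75 is p_5/q_5 = 448/59.
The closest fraction with denominator <= 75 is either p_5/q_5 or the intermediate fraction (k*p_5 + p_4)/(k*q_5 + q_4) with the largest k >= 1 whose denominator stays <= 75; these approach x as k grows, and every other convergent or intermediate fraction in range is farther away.
Largest k: floor((75 - q_4)/q_5) = floor((75 - 27)/59) = 0.
Since k = 0, no intermediate fraction beyond p_5/q_5 has denominator <= 75, so the convergent 448/59 is the closest (its error is |1101*59 - 448*145|/(145*59) = 1/8555).

448/59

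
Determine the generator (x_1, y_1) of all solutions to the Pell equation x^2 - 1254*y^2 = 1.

(x, y) = (362405, 10234)

First expand sqrt(1254) as a continued fraction. With x_i = (sqrt(1254) + m_i)/d_i and (m_0, d_0) = (0, 1): a_0 = floor(sqrt(1254)) = 35, since 35^2 = 1225 <= 1254 < 1296 = 36^2.
Iterate m_{i+1} = d_i*a_i - m_i, d_{i+1} = (1254 - m_{i+1}^2)/d_i, a_{i+1} = floor((a_0 + m_{i+1})/d_{i+1}):
  m_1 = 1*35 - 0 = 35, d_1 = (1254 - 35^2)/1 = 29/1 = 29, a_1 = floor((35 + 35)/29) = 2.
  m_2 = 29*2 - 35 = 23, d_2 = (1254 - 23^2)/29 = 725/29 = 25, a_2 = floor((35 + 23)/25) = 2.
  m_3 = 25*2 - 23 = 27, d_3 = (1254 - 27^2)/25 = 525/25 = 21, a_3 = floor((35 + 27)/21) = 2.
  m_4 = 21*2 - 27 = 15, d_4 = (1254 - 15^2)/21 = 1029/21 = 49, a_4 = floor((35 + 15)/49) = 1.
  m_5 = 49*1 - 15 = 34, d_5 = (1254 - 34^2)/49 = 98/49 = 2, a_5 = floor((35 + 34)/2) = 34.
  m_6 = 2*34 - 34 = 34, d_6 = (1254 - 34^2)/2 = 98/2 = 49, a_6 = floor((35 + 34)/49) = 1.
  m_7 = 49*1 - 34 = 15, d_7 = (1254 - 15^2)/49 = 1029/49 = 21, a_7 = floor((35 + 15)/21) = 2.
  m_8 = 21*2 - 15 = 27, d_8 = (1254 - 27^2)/21 = 525/21 = 25, a_8 = floor((35 + 27)/25) = 2.
  m_9 = 25*2 - 27 = 23, d_9 = (1254 - 23^2)/25 = 725/25 = 29, a_9 = floor((35 + 23)/29) = 2.
  m_10 = 29*2 - 23 = 35, d_10 = (1254 - 35^2)/29 = 29/29 = 1, a_10 = floor((35 + 35)/1) = 70.
  m_11 = 1*70 - 35 = 35, d_11 = (1254 - 35^2)/1 = 29/1 = 29: (m_11, d_11) = (m_1, d_1) = (35, 29), so from here the quotients repeat a_1, ..., a_10; the period length is 10.
So sqrt(1254) = [35; (2, 2, 2, 1, 34, 1, 2, 2, 2, 70)] with period length k = 10.
k is even, so the fundamental solution of x^2 - 1254y^2 = 1 is (p_{k-1}, q_{k-1}) = (p_9, q_9); compute convergents through index 9.
Convergents (p_i = a_i*p_{i-1} + p_{i-2}, q_i = a_i*q_{i-1} + q_{i-2} with p_{-2}=0, p_{-1}=1, q_{-2}=1, q_{-1}=0):
  i=0: a_0=35, p_0 = 35*1 + 0 = 35, q_0 = 35*0 + 1 = 1.
  i=1: a_1=2, p_1 = 2*35 + 1 = 71, q_1 = 2*1 + 0 = 2.
  i=2: a_2=2, p_2 = 2*71 + 35 = 177, q_2 = 2*2 + 1 = 5.
  i=3: a_3=2, p_3 = 2*177 + 71 = 425, q_3 = 2*5 + 2 = 12.
  i=4: a_4=1, p_4 = 1*425 + 177 = 602, q_4 = 1*12 + 5 = 17.
  i=5: a_5=34, p_5 = 34*602 + 425 = 20893, q_5 = 34*17 + 12 = 590.
  i=6: a_6=1, p_6 = 1*20893 + 602 = 21495, q_6 = 1*590 + 17 = 607.
  i=7: a_7=2, p_7 = 2*21495 + 20893 = 63883, q_7 = 2*607 + 590 = 1804.
  i=8: a_8=2, p_8 = 2*63883 + 21495 = 149261, q_8 = 2*1804 + 607 = 4215.
  i=9: a_9=2, p_9 = 2*149261 + 63883 = 362405, q_9 = 2*4215 + 1804 = 10234.
Check: 362405^2 - 1254*10234^2 = 131337384025 - 131337384024 = 1, so (x, y) = (362405, 10234) solves the equation, and by the theorem it is the least positive solution.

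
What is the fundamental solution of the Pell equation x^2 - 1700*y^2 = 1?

First expand sqrt(1700) as a continued fraction. With x_i = (sqrt(1700) + m_i)/d_i and (m_0, d_0) = (0, 1): a_0 = floor(sqrt(1700)) = 41, since 41^2 = 1681 <= 1700 < 1764 = 42^2.
Iterate m_{i+1} = d_i*a_i - m_i, d_{i+1} = (1700 - m_{i+1}^2)/d_i, a_{i+1} = floor((a_0 + m_{i+1})/d_{i+1}):
  m_1 = 1*41 - 0 = 41, d_1 = (1700 - 41^2)/1 = 19/1 = 19, a_1 = floor((41 + 41)/19) = 4.
  m_2 = 19*4 - 41 = 35, d_2 = (1700 - 35^2)/19 = 475/19 = 25, a_2 = floor((41 + 35)/25) = 3.
  m_3 = 25*3 - 35 = 40, d_3 = (1700 - 40^2)/25 = 100/25 = 4, a_3 = floor((41 + 40)/4) = 20.
  m_4 = 4*20 - 40 = 40, d_4 = (1700 - 40^2)/4 = 100/4 = 25, a_4 = floor((41 + 40)/25) = 3.
  m_5 = 25*3 - 40 = 35, d_5 = (1700 - 35^2)/25 = 475/25 = 19, a_5 = floor((41 + 35)/19) = 4.
  m_6 = 19*4 - 35 = 41, d_6 = (1700 - 41^2)/19 = 19/19 = 1, a_6 = floor((41 + 41)/1) = 82.
  m_7 = 1*82 - 41 = 41, d_7 = (1700 - 41^2)/1 = 19/1 = 19: (m_7, d_7) = (m_1, d_1) = (41, 19), so from here the quotients repeat a_1, ..., a_6; the period length is 6.
So sqrt(1700) = [41; (4, 3, 20, 3, 4, 82)] with period length k = 6.
k is even, so the fundamental solution of x^2 - 1700y^2 = 1 is (p_{k-1}, q_{k-1}) = (p_5, q_5); compute convergents through index 5.
Convergents (p_i = a_i*p_{i-1} + p_{i-2}, q_i = a_i*q_{i-1} + q_{i-2} with p_{-2}=0, p_{-1}=1, q_{-2}=1, q_{-1}=0):
  i=0: a_0=41, p_0 = 41*1 + 0 = 41, q_0 = 41*0 + 1 = 1.
  i=1: a_1=4, p_1 = 4*41 + 1 = 165, q_1 = 4*1 + 0 = 4.
  i=2: a_2=3, p_2 = 3*165 + 41 = 536, q_2 = 3*4 + 1 = 13.
  i=3: a_3=20, p_3 = 20*536 + 165 = 10885, q_3 = 20*13 + 4 = 264.
  i=4: a_4=3, p_4 = 3*10885 + 536 = 33191, q_4 = 3*264 + 13 = 805.
  i=5: a_5=4, p_5 = 4*33191 + 10885 = 143649, q_5 = 4*805 + 264 = 3484.
Check: 143649^2 - 1700*3484^2 = 20635035201 - 20635035200 = 1, so (x, y) = (143649, 3484) solves the equation, and by the theorem it is the least positive solution.

(x, y) = (143649, 3484)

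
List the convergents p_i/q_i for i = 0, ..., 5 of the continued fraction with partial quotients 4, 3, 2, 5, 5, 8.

4/1, 13/3, 30/7, 163/38, 845/197, 6923/1614

Using the convergent recurrence p_i = a_i*p_{i-1} + p_{i-2}, q_i = a_i*q_{i-1} + q_{i-2} with p_{-2}=0, p_{-1}=1, q_{-2}=1, q_{-1}=0:
  i=0: a_0=4, p_0 = 4*1 + 0 = 4, q_0 = 4*0 + 1 = 1.
  i=1: a_1=3, p_1 = 3*4 + 1 = 13, q_1 = 3*1 + 0 = 3.
  i=2: a_2=2, p_2 = 2*13 + 4 = 30, q_2 = 2*3 + 1 = 7.
  i=3: a_3=5, p_3 = 5*30 + 13 = 163, q_3 = 5*7 + 3 = 38.
  i=4: a_4=5, p_4 = 5*163 + 30 = 845, q_4 = 5*38 + 7 = 197.
  i=5: a_5=8, p_5 = 8*845 + 163 = 6923, q_5 = 8*197 + 38 = 1614.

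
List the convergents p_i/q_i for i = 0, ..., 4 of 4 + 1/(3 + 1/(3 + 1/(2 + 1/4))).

Using the convergent recurrence p_i = a_i*p_{i-1} + p_{i-2}, q_i = a_i*q_{i-1} + q_{i-2} with p_{-2}=0, p_{-1}=1, q_{-2}=1, q_{-1}=0:
  i=0: a_0=4, p_0 = 4*1 + 0 = 4, q_0 = 4*0 + 1 = 1.
  i=1: a_1=3, p_1 = 3*4 + 1 = 13, q_1 = 3*1 + 0 = 3.
  i=2: a_2=3, p_2 = 3*13 + 4 = 43, q_2 = 3*3 + 1 = 10.
  i=3: a_3=2, p_3 = 2*43 + 13 = 99, q_3 = 2*10 + 3 = 23.
  i=4: a_4=4, p_4 = 4*99 + 43 = 439, q_4 = 4*23 + 10 = 102.

4/1, 13/3, 43/10, 99/23, 439/102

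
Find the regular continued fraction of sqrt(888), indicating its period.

Write x_i = (sqrt(888) + m_i)/d_i with (m_0, d_0) = (0, 1). a_0 = floor(sqrt(888)) = 29, since 29^2 = 841 <= 888 < 900 = 30^2.
Iterate m_{i+1} = d_i*a_i - m_i, d_{i+1} = (888 - m_{i+1}^2)/d_i, a_{i+1} = floor((a_0 + m_{i+1})/d_{i+1}):
  m_1 = 1*29 - 0 = 29, d_1 = (888 - 29^2)/1 = 47/1 = 47, a_1 = floor((29 + 29)/47) = 1.
  m_2 = 47*1 - 29 = 18, d_2 = (888 - 18^2)/47 = 564/47 = 12, a_2 = floor((29 + 18)/12) = 3.
  m_3 = 12*3 - 18 = 18, d_3 = (888 - 18^2)/12 = 564/12 = 47, a_3 = floor((29 + 18)/47) = 1.
  m_4 = 47*1 - 18 = 29, d_4 = (888 - 29^2)/47 = 47/47 = 1, a_4 = floor((29 + 29)/1) = 58.
  m_5 = 1*58 - 29 = 29, d_5 = (888 - 29^2)/1 = 47/1 = 47: (m_5, d_5) = (m_1, d_1) = (29, 47), so from here the quotients repeat a_1, ..., a_4; the period length is 4.
Hence the expansion of sqrt(888) is a_0 = 29 followed by the repeating block 1, 3, 1, 58 (period 4).

[29; (1, 3, 1, 58)]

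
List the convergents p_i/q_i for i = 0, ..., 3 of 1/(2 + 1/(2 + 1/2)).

Using the convergent recurrence p_i = a_i*p_{i-1} + p_{i-2}, q_i = a_i*q_{i-1} + q_{i-2} with p_{-2}=0, p_{-1}=1, q_{-2}=1, q_{-1}=0:
  i=0: a_0=0, p_0 = 0*1 + 0 = 0, q_0 = 0*0 + 1 = 1.
  i=1: a_1=2, p_1 = 2*0 + 1 = 1, q_1 = 2*1 + 0 = 2.
  i=2: a_2=2, p_2 = 2*1 + 0 = 2, q_2 = 2*2 + 1 = 5.
  i=3: a_3=2, p_3 = 2*2 + 1 = 5, q_3 = 2*5 + 2 = 12.

0/1, 1/2, 2/5, 5/12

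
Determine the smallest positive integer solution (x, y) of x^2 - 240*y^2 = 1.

First expand sqrt(240) as a continued fraction. With x_i = (sqrt(240) + m_i)/d_i and (m_0, d_0) = (0, 1): a_0 = floor(sqrt(240)) = 15, since 15^2 = 225 <= 240 < 256 = 16^2.
Iterate m_{i+1} = d_i*a_i - m_i, d_{i+1} = (240 - m_{i+1}^2)/d_i, a_{i+1} = floor((a_0 + m_{i+1})/d_{i+1}):
  m_1 = 1*15 - 0 = 15, d_1 = (240 - 15^2)/1 = 15/1 = 15, a_1 = floor((15 + 15)/15) = 2.
  m_2 = 15*2 - 15 = 15, d_2 = (240 - 15^2)/15 = 15/15 = 1, a_2 = floor((15 + 15)/1) = 30.
  m_3 = 1*30 - 15 = 15, d_3 = (240 - 15^2)/1 = 15/1 = 15: (m_3, d_3) = (m_1, d_1) = (15, 15), so from here the quotients repeat a_1, a_2; the period length is 2.
So sqrt(240) = [15; (2, 30)] with period length k = 2.
k is even, so the fundamental solution of x^2 - 240y^2 = 1 is (p_{k-1}, q_{k-1}) = (p_1, q_1); compute convergents through index 1.
Convergents (p_i = a_i*p_{i-1} + p_{i-2}, q_i = a_i*q_{i-1} + q_{i-2} with p_{-2}=0, p_{-1}=1, q_{-2}=1, q_{-1}=0):
  i=0: a_0=15, p_0 = 15*1 + 0 = 15, q_0 = 15*0 + 1 = 1.
  i=1: a_1=2, p_1 = 2*15 + 1 = 31, q_1 = 2*1 + 0 = 2.
Check: 31^2 - 240*2^2 = 961 - 960 = 1, so (x, y) = (31, 2) solves the equation, and by the theorem it is the least positive solution.

(x, y) = (31, 2)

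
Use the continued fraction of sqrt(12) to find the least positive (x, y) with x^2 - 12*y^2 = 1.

(x, y) = (7, 2)

First expand sqrt(12) as a continued fraction. With x_i = (sqrt(12) + m_i)/d_i and (m_0, d_0) = (0, 1): a_0 = floor(sqrt(12)) = 3, since 3^2 = 9 <= 12 < 16 = 4^2.
Iterate m_{i+1} = d_i*a_i - m_i, d_{i+1} = (12 - m_{i+1}^2)/d_i, a_{i+1} = floor((a_0 + m_{i+1})/d_{i+1}):
  m_1 = 1*3 - 0 = 3, d_1 = (12 - 3^2)/1 = 3/1 = 3, a_1 = floor((3 + 3)/3) = 2.
  m_2 = 3*2 - 3 = 3, d_2 = (12 - 3^2)/3 = 3/3 = 1, a_2 = floor((3 + 3)/1) = 6.
  m_3 = 1*6 - 3 = 3, d_3 = (12 - 3^2)/1 = 3/1 = 3: (m_3, d_3) = (m_1, d_1) = (3, 3), so from here the quotients repeat a_1, a_2; the period length is 2.
So sqrt(12) = [3; (2, 6)] with period length k = 2.
k is even, so the fundamental solution of x^2 - 12y^2 = 1 is (p_{k-1}, q_{k-1}) = (p_1, q_1); compute convergents through index 1.
Convergents (p_i = a_i*p_{i-1} + p_{i-2}, q_i = a_i*q_{i-1} + q_{i-2} with p_{-2}=0, p_{-1}=1, q_{-2}=1, q_{-1}=0):
  i=0: a_0=3, p_0 = 3*1 + 0 = 3, q_0 = 3*0 + 1 = 1.
  i=1: a_1=2, p_1 = 2*3 + 1 = 7, q_1 = 2*1 + 0 = 2.
Check: 7^2 - 12*2^2 = 49 - 48 = 1, so (x, y) = (7, 2) solves the equation, and by the theorem it is the least positive solution.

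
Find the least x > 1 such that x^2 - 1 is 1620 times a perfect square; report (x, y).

(x, y) = (161, 4)

First expand sqrt(1620) as a continued fraction. With x_i = (sqrt(1620) + m_i)/d_i and (m_0, d_0) = (0, 1): a_0 = floor(sqrt(1620)) = 40, since 40^2 = 1600 <= 1620 < 1681 = 41^2.
Iterate m_{i+1} = d_i*a_i - m_i, d_{i+1} = (1620 - m_{i+1}^2)/d_i, a_{i+1} = floor((a_0 + m_{i+1})/d_{i+1}):
  m_1 = 1*40 - 0 = 40, d_1 = (1620 - 40^2)/1 = 20/1 = 20, a_1 = floor((40 + 40)/20) = 4.
  m_2 = 20*4 - 40 = 40, d_2 = (1620 - 40^2)/20 = 20/20 = 1, a_2 = floor((40 + 40)/1) = 80.
  m_3 = 1*80 - 40 = 40, d_3 = (1620 - 40^2)/1 = 20/1 = 20: (m_3, d_3) = (m_1, d_1) = (40, 20), so from here the quotients repeat a_1, a_2; the period length is 2.
So sqrt(1620) = [40; (4, 80)] with period length k = 2.
k is even, so the fundamental solution of x^2 - 1620y^2 = 1 is (p_{k-1}, q_{k-1}) = (p_1, q_1); compute convergents through index 1.
Convergents (p_i = a_i*p_{i-1} + p_{i-2}, q_i = a_i*q_{i-1} + q_{i-2} with p_{-2}=0, p_{-1}=1, q_{-2}=1, q_{-1}=0):
  i=0: a_0=40, p_0 = 40*1 + 0 = 40, q_0 = 40*0 + 1 = 1.
  i=1: a_1=4, p_1 = 4*40 + 1 = 161, q_1 = 4*1 + 0 = 4.
Check: 161^2 - 1620*4^2 = 25921 - 25920 = 1, so (x, y) = (161, 4) solves the equation, and by the theorem it is the least positive solution.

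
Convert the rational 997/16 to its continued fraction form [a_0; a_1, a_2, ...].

[62; 3, 5]

Run the Euclidean algorithm on 997 and 16; the successive quotients are the partial quotients a_0, a_1, ... (each step inverts the fractional part left over by the previous one):
  997 = 62*16 + 5, so a_0 = 62.
  16 = 3*5 + 1, so a_1 = 3.
  5 = 5*1 + 0, so a_2 = 5.
The remainder reaches 0 after 3 divisions, so the expansion has 3 partial quotients, read off in order.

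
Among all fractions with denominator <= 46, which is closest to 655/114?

Expand x = 655/114 as a continued fraction with the Euclidean algorithm:
  655 = 5*114 + 85, so a_0 = 5.
  114 = 1*85 + 29, so a_1 = 1.
  85 = 2*29 + 27, so a_2 = 2.
  29 = 1*27 + 2, so a_3 = 1.
  27 = 13*2 + 1, so a_4 = 13.
  2 = 2*1 + 0, so a_5 = 2.
so x = [5; 1, 2, 1, 13, 2].
Convergents (p_i = a_i*p_{i-1} + p_{i-2}, q_i = a_i*q_{i-1} + q_{i-2} with p_{-2}=0, p_{-1}=1, q_{-2}=1, q_{-1}=0), until the denominator exceeds 46:
  i=0: a_0=5, p_0 = 5*1 + 0 = 5, q_0 = 5*0 + 1 = 1.
  i=1: a_1=1, p_1 = 1*5 + 1 = 6, q_1 = 1*1 + 0 = 1.
  i=2: a_2=2, p_2 = 2*6 + 5 = 17, q_2 = 2*1 + 1 = 3.
  i=3: a_3=1, p_3 = 1*17 + 6 = 23, q_3 = 1*3 + 1 = 4.
  i=4: a_4=13, p_4 = 13*23 + 17 = 316, q_4 = 13*4 + 3 = 55.
q_4 = 55 > 46, so the last convergent with denominator <= 46 is p_3/q_3 = 23/4.
The closest fraction with denominator <= 46 is either p_3/q_3 or the intermediate fraction (k*p_3 + p_2)/(k*q_3 + q_2) with the largest k >= 1 whose denominator stays <= 46; these approach x as k grows, and every other convergent or intermediate fraction in range is farther away.
Largest k: floor((46 - q_2)/q_3) = floor((46 - 3)/4) = 10.
That gives (10*23 + 17)/(10*4 + 3) = 247/43.
Compare the errors: |x - 23/4| = |655*4 - 23*114|/(114*4) = 2/456, and |x - 247/43| = |655*43 - 247*114|/(114*43) = 7/4902.
Cross-multiplying, 7*456 = 3192 < 9804 = 2*4902, so 7/4902 is smaller: the intermediate fraction 247/43 is closer to x than 23/4.

247/43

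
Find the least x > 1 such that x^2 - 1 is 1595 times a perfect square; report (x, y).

(x, y) = (639, 16)

First expand sqrt(1595) as a continued fraction. With x_i = (sqrt(1595) + m_i)/d_i and (m_0, d_0) = (0, 1): a_0 = floor(sqrt(1595)) = 39, since 39^2 = 1521 <= 1595 < 1600 = 40^2.
Iterate m_{i+1} = d_i*a_i - m_i, d_{i+1} = (1595 - m_{i+1}^2)/d_i, a_{i+1} = floor((a_0 + m_{i+1})/d_{i+1}):
  m_1 = 1*39 - 0 = 39, d_1 = (1595 - 39^2)/1 = 74/1 = 74, a_1 = floor((39 + 39)/74) = 1.
  m_2 = 74*1 - 39 = 35, d_2 = (1595 - 35^2)/74 = 370/74 = 5, a_2 = floor((39 + 35)/5) = 14.
  m_3 = 5*14 - 35 = 35, d_3 = (1595 - 35^2)/5 = 370/5 = 74, a_3 = floor((39 + 35)/74) = 1.
  m_4 = 74*1 - 35 = 39, d_4 = (1595 - 39^2)/74 = 74/74 = 1, a_4 = floor((39 + 39)/1) = 78.
  m_5 = 1*78 - 39 = 39, d_5 = (1595 - 39^2)/1 = 74/1 = 74: (m_5, d_5) = (m_1, d_1) = (39, 74), so from here the quotients repeat a_1, ..., a_4; the period length is 4.
So sqrt(1595) = [39; (1, 14, 1, 78)] with period length k = 4.
k is even, so the fundamental solution of x^2 - 1595y^2 = 1 is (p_{k-1}, q_{k-1}) = (p_3, q_3); compute convergents through index 3.
Convergents (p_i = a_i*p_{i-1} + p_{i-2}, q_i = a_i*q_{i-1} + q_{i-2} with p_{-2}=0, p_{-1}=1, q_{-2}=1, q_{-1}=0):
  i=0: a_0=39, p_0 = 39*1 + 0 = 39, q_0 = 39*0 + 1 = 1.
  i=1: a_1=1, p_1 = 1*39 + 1 = 40, q_1 = 1*1 + 0 = 1.
  i=2: a_2=14, p_2 = 14*40 + 39 = 599, q_2 = 14*1 + 1 = 15.
  i=3: a_3=1, p_3 = 1*599 + 40 = 639, q_3 = 1*15 + 1 = 16.
Check: 639^2 - 1595*16^2 = 408321 - 408320 = 1, so (x, y) = (639, 16) solves the equation, and by the theorem it is the least positive solution.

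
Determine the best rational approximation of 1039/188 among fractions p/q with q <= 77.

105/19

Expand x = 1039/188 as a continued fraction with the Euclidean algorithm:
  1039 = 5*188 + 99, so a_0 = 5.
  188 = 1*99 + 89, so a_1 = 1.
  99 = 1*89 + 10, so a_2 = 1.
  89 = 8*10 + 9, so a_3 = 8.
  10 = 1*9 + 1, so a_4 = 1.
  9 = 9*1 + 0, so a_5 = 9.
so x = [5; 1, 1, 8, 1, 9].
Convergents (p_i = a_i*p_{i-1} + p_{i-2}, q_i = a_i*q_{i-1} + q_{i-2} with p_{-2}=0, p_{-1}=1, q_{-2}=1, q_{-1}=0), until the denominator exceeds 77:
  i=0: a_0=5, p_0 = 5*1 + 0 = 5, q_0 = 5*0 + 1 = 1.
  i=1: a_1=1, p_1 = 1*5 + 1 = 6, q_1 = 1*1 + 0 = 1.
  i=2: a_2=1, p_2 = 1*6 + 5 = 11, q_2 = 1*1 + 1 = 2.
  i=3: a_3=8, p_3 = 8*11 + 6 = 94, q_3 = 8*2 + 1 = 17.
  i=4: a_4=1, p_4 = 1*94 + 11 = 105, q_4 = 1*17 + 2 = 19.
  i=5: a_5=9, p_5 = 9*105 + 94 = 1039, q_5 = 9*19 + 17 = 188.
q_5 = 188 > 77, so the last convergent with denominator <= 77 is p_4/q_4 = 105/19.
The closest fraction with denominator <= 77 is either p_4/q_4 or the intermediate fraction (k*p_4 + p_3)/(k*q_4 + q_3) with the largest k >= 1 whose denominator stays <= 77; these approach x as k grows, and every other convergent or intermediate fraction in range is farther away.
Largest k: floor((77 - q_3)/q_4) = floor((77 - 17)/19) = 3.
That gives (3*105 + 94)/(3*19 + 17) = 409/74.
Compare the errors: |x - 105/19| = |1039*19 - 105*188|/(188*19) = 1/3572, and |x - 409/74| = |1039*74 - 409*188|/(188*74) = 6/13912.
Cross-multiplying, 1*13912 = 13912 < 21432 = 6*3572, so 1/3572 is smaller: the convergent 105/19 is closer to x than 409/74.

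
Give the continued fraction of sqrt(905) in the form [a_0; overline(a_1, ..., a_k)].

Write x_i = (sqrt(905) + m_i)/d_i with (m_0, d_0) = (0, 1). a_0 = floor(sqrt(905)) = 30, since 30^2 = 900 <= 905 < 961 = 31^2.
Iterate m_{i+1} = d_i*a_i - m_i, d_{i+1} = (905 - m_{i+1}^2)/d_i, a_{i+1} = floor((a_0 + m_{i+1})/d_{i+1}):
  m_1 = 1*30 - 0 = 30, d_1 = (905 - 30^2)/1 = 5/1 = 5, a_1 = floor((30 + 30)/5) = 12.
  m_2 = 5*12 - 30 = 30, d_2 = (905 - 30^2)/5 = 5/5 = 1, a_2 = floor((30 + 30)/1) = 60.
  m_3 = 1*60 - 30 = 30, d_3 = (905 - 30^2)/1 = 5/1 = 5: (m_3, d_3) = (m_1, d_1) = (30, 5), so from here the quotients repeat a_1, a_2; the period length is 2.
Hence the expansion of sqrt(905) is a_0 = 30 followed by the repeating block 12, 60 (period 2).

[30; overline(12, 60)]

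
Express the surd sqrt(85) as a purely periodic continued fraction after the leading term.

Write x_i = (sqrt(85) + m_i)/d_i with (m_0, d_0) = (0, 1). a_0 = floor(sqrt(85)) = 9, since 9^2 = 81 <= 85 < 100 = 10^2.
Iterate m_{i+1} = d_i*a_i - m_i, d_{i+1} = (85 - m_{i+1}^2)/d_i, a_{i+1} = floor((a_0 + m_{i+1})/d_{i+1}):
  m_1 = 1*9 - 0 = 9, d_1 = (85 - 9^2)/1 = 4/1 = 4, a_1 = floor((9 + 9)/4) = 4.
  m_2 = 4*4 - 9 = 7, d_2 = (85 - 7^2)/4 = 36/4 = 9, a_2 = floor((9 + 7)/9) = 1.
  m_3 = 9*1 - 7 = 2, d_3 = (85 - 2^2)/9 = 81/9 = 9, a_3 = floor((9 + 2)/9) = 1.
  m_4 = 9*1 - 2 = 7, d_4 = (85 - 7^2)/9 = 36/9 = 4, a_4 = floor((9 + 7)/4) = 4.
  m_5 = 4*4 - 7 = 9, d_5 = (85 - 9^2)/4 = 4/4 = 1, a_5 = floor((9 + 9)/1) = 18.
  m_6 = 1*18 - 9 = 9, d_6 = (85 - 9^2)/1 = 4/1 = 4: (m_6, d_6) = (m_1, d_1) = (9, 4), so from here the quotients repeat a_1, ..., a_5; the period length is 5.
Hence the expansion of sqrt(85) is a_0 = 9 followed by the repeating block 4, 1, 1, 4, 18 (period 5).

[9; (4, 1, 1, 4, 18)]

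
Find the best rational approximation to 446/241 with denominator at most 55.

Expand x = 446/241 as a continued fraction with the Euclidean algorithm:
  446 = 1*241 + 205, so a_0 = 1.
  241 = 1*205 + 36, so a_1 = 1.
  205 = 5*36 + 25, so a_2 = 5.
  36 = 1*25 + 11, so a_3 = 1.
  25 = 2*11 + 3, so a_4 = 2.
  11 = 3*3 + 2, so a_5 = 3.
  3 = 1*2 + 1, so a_6 = 1.
  2 = 2*1 + 0, so a_7 = 2.
so x = [1; 1, 5, 1, 2, 3, 1, 2].
Convergents (p_i = a_i*p_{i-1} + p_{i-2}, q_i = a_i*q_{i-1} + q_{i-2} with p_{-2}=0, p_{-1}=1, q_{-2}=1, q_{-1}=0), until the denominator exceeds 55:
  i=0: a_0=1, p_0 = 1*1 + 0 = 1, q_0 = 1*0 + 1 = 1.
  i=1: a_1=1, p_1 = 1*1 + 1 = 2, q_1 = 1*1 + 0 = 1.
  i=2: a_2=5, p_2 = 5*2 + 1 = 11, q_2 = 5*1 + 1 = 6.
  i=3: a_3=1, p_3 = 1*11 + 2 = 13, q_3 = 1*6 + 1 = 7.
  i=4: a_4=2, p_4 = 2*13 + 11 = 37, q_4 = 2*7 + 6 = 20.
  i=5: a_5=3, p_5 = 3*37 + 13 = 124, q_5 = 3*20 + 7 = 67.
q_5 = 67 > 55, so the last convergent with denominator <= 55 is p_4/q_4 = 37/20.
The closest fraction with denominator <= 55 is either p_4/q_4 or the intermediate fraction (k*p_4 + p_3)/(k*q_4 + q_3) with the largest k >= 1 whose denominator stays <= 55; these approach x as k grows, and every other convergent or intermediate fraction in range is farther away.
Largest k: floor((55 - q_3)/q_4) = floor((55 - 7)/20) = 2.
That gives (2*37 + 13)/(2*20 + 7) = 87/47.
Compare the errors: |x - 37/20| = |446*20 - 37*241|/(241*20) = 3/4820, and |x - 87/47| = |446*47 - 87*241|/(241*47) = 5/11327.
Cross-multiplying, 5*4820 = 24100 < 33981 = 3*11327, so 5/11327 is smaller: the intermediate fraction 87/47 is closer to x than 37/20.

87/47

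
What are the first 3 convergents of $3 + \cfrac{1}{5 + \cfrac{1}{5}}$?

3/1, 16/5, 83/26

Using the convergent recurrence p_i = a_i*p_{i-1} + p_{i-2}, q_i = a_i*q_{i-1} + q_{i-2} with p_{-2}=0, p_{-1}=1, q_{-2}=1, q_{-1}=0:
  i=0: a_0=3, p_0 = 3*1 + 0 = 3, q_0 = 3*0 + 1 = 1.
  i=1: a_1=5, p_1 = 5*3 + 1 = 16, q_1 = 5*1 + 0 = 5.
  i=2: a_2=5, p_2 = 5*16 + 3 = 83, q_2 = 5*5 + 1 = 26.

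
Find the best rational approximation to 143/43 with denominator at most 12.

Expand x = 143/43 as a continued fraction with the Euclidean algorithm:
  143 = 3*43 + 14, so a_0 = 3.
  43 = 3*14 + 1, so a_1 = 3.
  14 = 14*1 + 0, so a_2 = 14.
so x = [3; 3, 14].
Convergents (p_i = a_i*p_{i-1} + p_{i-2}, q_i = a_i*q_{i-1} + q_{i-2} with p_{-2}=0, p_{-1}=1, q_{-2}=1, q_{-1}=0), until the denominator exceeds 12:
  i=0: a_0=3, p_0 = 3*1 + 0 = 3, q_0 = 3*0 + 1 = 1.
  i=1: a_1=3, p_1 = 3*3 + 1 = 10, q_1 = 3*1 + 0 = 3.
  i=2: a_2=14, p_2 = 14*10 + 3 = 143, q_2 = 14*3 + 1 = 43.
q_2 = 43 > 12, so the last convergent with denominator <= 12 is p_1/q_1 = 10/3.
The closest fraction with denominator <= 12 is either p_1/q_1 or the intermediate fraction (k*p_1 + p_0)/(k*q_1 + q_0) with the largest k >= 1 whose denominator stays <= 12; these approach x as k grows, and every other convergent or intermediate fraction in range is farther away.
Largest k: floor((12 - q_0)/q_1) = floor((12 - 1)/3) = 3.
That gives (3*10 + 3)/(3*3 + 1) = 33/10.
Compare the errors: |x - 10/3| = |143*3 - 10*43|/(43*3) = 1/129, and |x - 33/10| = |143*10 - 33*43|/(43*10) = 11/430.
Cross-multiplying, 1*430 = 430 < 1419 = 11*129, so 1/129 is smaller: the convergent 10/3 is closer to x than 33/10.

10/3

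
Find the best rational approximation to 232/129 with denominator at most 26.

Expand x = 232/129 as a continued fraction with the Euclidean algorithm:
  232 = 1*129 + 103, so a_0 = 1.
  129 = 1*103 + 26, so a_1 = 1.
  103 = 3*26 + 25, so a_2 = 3.
  26 = 1*25 + 1, so a_3 = 1.
  25 = 25*1 + 0, so a_4 = 25.
so x = [1; 1, 3, 1, 25].
Convergents (p_i = a_i*p_{i-1} + p_{i-2}, q_i = a_i*q_{i-1} + q_{i-2} with p_{-2}=0, p_{-1}=1, q_{-2}=1, q_{-1}=0), until the denominator exceeds 26:
  i=0: a_0=1, p_0 = 1*1 + 0 = 1, q_0 = 1*0 + 1 = 1.
  i=1: a_1=1, p_1 = 1*1 + 1 = 2, q_1 = 1*1 + 0 = 1.
  i=2: a_2=3, p_2 = 3*2 + 1 = 7, q_2 = 3*1 + 1 = 4.
  i=3: a_3=1, p_3 = 1*7 + 2 = 9, q_3 = 1*4 + 1 = 5.
  i=4: a_4=25, p_4 = 25*9 + 7 = 232, q_4 = 25*5 + 4 = 129.
q_4 = 129 > 26, so the last convergent with denominator <= 26 is p_3/q_3 = 9/5.
The closest fraction with denominator <= 26 is either p_3/q_3 or the intermediate fraction (k*p_3 + p_2)/(k*q_3 + q_2) with the largest k >= 1 whose denominator stays <= 26; these approach x as k grows, and every other convergent or intermediate fraction in range is farther away.
Largest k: floor((26 - q_2)/q_3) = floor((26 - 4)/5) = 4.
That gives (4*9 + 7)/(4*5 + 4) = 43/24.
Compare the errors: |x - 9/5| = |232*5 - 9*129|/(129*5) = 1/645, and |x - 43/24| = |232*24 - 43*129|/(129*24) = 21/3096.
Cross-multiplying, 1*3096 = 3096 < 13545 = 21*645, so 1/645 is smaller: the convergent 9/5 is closer to x than 43/24.

9/5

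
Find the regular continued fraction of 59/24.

Run the Euclidean algorithm on 59 and 24; the successive quotients are the partial quotients a_0, a_1, ... (each step inverts the fractional part left over by the previous one):
  59 = 2*24 + 11, so a_0 = 2.
  24 = 2*11 + 2, so a_1 = 2.
  11 = 5*2 + 1, so a_2 = 5.
  2 = 2*1 + 0, so a_3 = 2.
The remainder reaches 0 after 4 divisions, so the expansion has 4 partial quotients, read off in order.

[2; 2, 5, 2]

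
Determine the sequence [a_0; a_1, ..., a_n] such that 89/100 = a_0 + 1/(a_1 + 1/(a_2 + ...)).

Run the Euclidean algorithm on 89 and 100; the successive quotients are the partial quotients a_0, a_1, ... (each step inverts the fractional part left over by the previous one):
  89 = 0*100 + 89, so a_0 = 0.
  100 = 1*89 + 11, so a_1 = 1.
  89 = 8*11 + 1, so a_2 = 8.
  11 = 11*1 + 0, so a_3 = 11.
The remainder reaches 0 after 4 divisions, so the expansion has 4 partial quotients, read off in order.

[0; 1, 8, 11]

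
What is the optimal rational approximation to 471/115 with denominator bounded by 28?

Expand x = 471/115 as a continued fraction with the Euclidean algorithm:
  471 = 4*115 + 11, so a_0 = 4.
  115 = 10*11 + 5, so a_1 = 10.
  11 = 2*5 + 1, so a_2 = 2.
  5 = 5*1 + 0, so a_3 = 5.
so x = [4; 10, 2, 5].
Convergents (p_i = a_i*p_{i-1} + p_{i-2}, q_i = a_i*q_{i-1} + q_{i-2} with p_{-2}=0, p_{-1}=1, q_{-2}=1, q_{-1}=0), until the denominator exceeds 28:
  i=0: a_0=4, p_0 = 4*1 + 0 = 4, q_0 = 4*0 + 1 = 1.
  i=1: a_1=10, p_1 = 10*4 + 1 = 41, q_1 = 10*1 + 0 = 10.
  i=2: a_2=2, p_2 = 2*41 + 4 = 86, q_2 = 2*10 + 1 = 21.
  i=3: a_3=5, p_3 = 5*86 + 41 = 471, q_3 = 5*21 + 10 = 115.
q_3 = 115 > 28, so the last convergent with denominator <= 28 is p_2/q_2 = 86/21.
The closest fraction with denominator <= 28 is either p_2/q_2 or the intermediate fraction (k*p_2 + p_1)/(k*q_2 + q_1) with the largest k >= 1 whose denominator stays <= 28; these approach x as k grows, and every other convergent or intermediate fraction in range is farther away.
Largest k: floor((28 - q_1)/q_2) = floor((28 - 10)/21) = 0.
Since k = 0, no intermediate fraction beyond p_2/q_2 has denominator <= 28, so the convergent 86/21 is the closest (its error is |471*21 - 86*115|/(115*21) = 1/2415).

86/21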